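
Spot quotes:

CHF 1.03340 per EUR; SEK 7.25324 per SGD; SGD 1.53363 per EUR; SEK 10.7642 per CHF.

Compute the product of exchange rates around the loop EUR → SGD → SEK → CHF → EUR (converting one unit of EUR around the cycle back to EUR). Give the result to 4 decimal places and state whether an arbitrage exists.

Around EUR → SGD → SEK → CHF → EUR: 1 × 1.53363 × 7.25324 ÷ 10.7642 ÷ 1.03340 = 1.000006
Product ≈ 1 (deviation 0.001%, within rounding noise).

1.0000 (no arbitrage)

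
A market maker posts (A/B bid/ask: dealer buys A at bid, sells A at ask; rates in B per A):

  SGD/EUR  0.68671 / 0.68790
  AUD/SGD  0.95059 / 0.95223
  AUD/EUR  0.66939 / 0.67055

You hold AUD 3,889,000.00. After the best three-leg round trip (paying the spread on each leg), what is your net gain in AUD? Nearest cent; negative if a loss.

Net profit: AUD 85,202.52

Best loop AUD → EUR → SGD → AUD:
AUD 3,889,000.00 × 0.66939 (sell AUD at bid) = EUR 2,603,257.71
EUR 2,603,257.71 ÷ 0.68790 (buy SGD at ask) = SGD 3,784,354.86
SGD 3,784,354.86 ÷ 0.95223 (buy AUD at ask) = AUD 3,974,202.52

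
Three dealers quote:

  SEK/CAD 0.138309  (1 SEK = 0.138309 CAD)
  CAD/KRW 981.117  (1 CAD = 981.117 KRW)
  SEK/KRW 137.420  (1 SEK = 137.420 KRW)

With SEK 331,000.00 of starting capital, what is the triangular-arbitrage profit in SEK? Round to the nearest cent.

Profitable loop is SEK → KRW → CAD → SEK:
SEK 331,000.00 × 137.420 = KRW 45,486,020
KRW 45,486,020 ÷ 981.117 = CAD 46,361.46
CAD 46,361.46 ÷ 0.138309 = SEK 335,202.07
Profit = SEK 335,202.07 − SEK 331,000.00

Profit: SEK 4,202.07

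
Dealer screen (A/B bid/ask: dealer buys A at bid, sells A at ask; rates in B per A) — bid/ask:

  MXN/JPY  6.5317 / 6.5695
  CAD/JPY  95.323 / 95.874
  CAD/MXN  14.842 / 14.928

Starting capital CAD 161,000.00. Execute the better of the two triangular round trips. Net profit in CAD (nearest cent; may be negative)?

Net profit: CAD 1,795.98

Best loop CAD → MXN → JPY → CAD:
CAD 161,000.00 × 14.842 (sell CAD at bid) = MXN 2,389,562.00
MXN 2,389,562.00 × 6.5317 (sell MXN at bid) = JPY 15,607,902
JPY 15,607,902 ÷ 95.874 (buy CAD at ask) = CAD 162,795.98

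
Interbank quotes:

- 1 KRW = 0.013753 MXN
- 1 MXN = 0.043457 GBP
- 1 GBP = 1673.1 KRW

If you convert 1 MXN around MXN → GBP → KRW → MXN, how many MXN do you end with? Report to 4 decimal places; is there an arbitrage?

Around MXN → GBP → KRW → MXN: 1 × 0.043457 × 1673.1 × 0.013753 = 0.999952
Product ≈ 1 (deviation 0.005%, within rounding noise).

1.0000 (no arbitrage)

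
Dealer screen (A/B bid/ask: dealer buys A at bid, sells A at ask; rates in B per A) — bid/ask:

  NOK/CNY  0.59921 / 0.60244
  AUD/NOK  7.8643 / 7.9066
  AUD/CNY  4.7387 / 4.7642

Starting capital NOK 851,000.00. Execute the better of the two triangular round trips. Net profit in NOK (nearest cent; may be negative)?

Net result: NOK -4,386.47 (no profitable arbitrage after spreads)

Best loop NOK → AUD → CNY → NOK:
NOK 851,000.00 ÷ 7.9066 (buy AUD at ask) = AUD 107,631.60
AUD 107,631.60 × 4.7387 (sell AUD at bid) = CNY 510,033.86
CNY 510,033.86 ÷ 0.60244 (buy NOK at ask) = NOK 846,613.53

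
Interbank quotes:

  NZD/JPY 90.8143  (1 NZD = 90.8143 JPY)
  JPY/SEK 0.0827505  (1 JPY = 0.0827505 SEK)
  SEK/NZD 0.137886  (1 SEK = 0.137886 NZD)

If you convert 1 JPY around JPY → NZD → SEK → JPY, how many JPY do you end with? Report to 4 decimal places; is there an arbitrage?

Around JPY → NZD → SEK → JPY: 1 ÷ 90.8143 ÷ 0.137886 ÷ 0.0827505 = 0.965061
Product < 1; profitable direction is JPY → SEK → NZD → JPY.

0.9651 (arbitrage exists)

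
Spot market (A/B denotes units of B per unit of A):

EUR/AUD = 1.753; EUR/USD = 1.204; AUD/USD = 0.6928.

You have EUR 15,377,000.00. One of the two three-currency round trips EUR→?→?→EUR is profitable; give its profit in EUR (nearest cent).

Profit: EUR 133,825.88

Profitable loop is EUR → AUD → USD → EUR:
EUR 15,377,000.00 × 1.753 = AUD 26,955,881.00
AUD 26,955,881.00 × 0.6928 = USD 18,675,034.36
USD 18,675,034.36 ÷ 1.204 = EUR 15,510,825.88
Profit = EUR 15,510,825.88 − EUR 15,377,000.00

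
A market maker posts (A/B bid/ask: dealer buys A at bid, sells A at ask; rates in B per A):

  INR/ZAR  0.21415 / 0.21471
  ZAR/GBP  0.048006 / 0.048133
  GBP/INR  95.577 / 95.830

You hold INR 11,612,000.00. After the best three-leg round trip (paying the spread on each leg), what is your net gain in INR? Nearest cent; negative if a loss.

Best loop INR → GBP → ZAR → INR:
INR 11,612,000.00 ÷ 95.830 (buy GBP at ask) = GBP 121,172.91
GBP 121,172.91 ÷ 0.048133 (buy ZAR at ask) = ZAR 2,517,460.17
ZAR 2,517,460.17 ÷ 0.21471 (buy INR at ask) = INR 11,724,932.09

Net profit: INR 112,932.09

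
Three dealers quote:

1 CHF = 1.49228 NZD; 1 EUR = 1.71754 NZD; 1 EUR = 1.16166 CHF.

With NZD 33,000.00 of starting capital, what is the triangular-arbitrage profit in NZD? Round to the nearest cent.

Profitable loop is NZD → EUR → CHF → NZD:
NZD 33,000.00 ÷ 1.71754 = EUR 19,213.53
EUR 19,213.53 × 1.16166 = CHF 22,319.58
CHF 22,319.58 × 1.49228 = NZD 33,307.07
Profit = NZD 33,307.07 − NZD 33,000.00

Profit: NZD 307.07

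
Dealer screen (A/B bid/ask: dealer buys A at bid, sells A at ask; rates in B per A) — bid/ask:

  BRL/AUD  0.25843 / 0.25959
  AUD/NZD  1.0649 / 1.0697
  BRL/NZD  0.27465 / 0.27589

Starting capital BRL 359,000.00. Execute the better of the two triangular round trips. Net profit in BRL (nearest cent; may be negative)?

Best loop BRL → AUD → NZD → BRL:
BRL 359,000.00 × 0.25843 (sell BRL at bid) = AUD 92,776.37
AUD 92,776.37 × 1.0649 (sell AUD at bid) = NZD 98,797.56
NZD 98,797.56 ÷ 0.27589 (buy BRL at ask) = BRL 358,104.88

Net result: BRL -895.12 (no profitable arbitrage after spreads)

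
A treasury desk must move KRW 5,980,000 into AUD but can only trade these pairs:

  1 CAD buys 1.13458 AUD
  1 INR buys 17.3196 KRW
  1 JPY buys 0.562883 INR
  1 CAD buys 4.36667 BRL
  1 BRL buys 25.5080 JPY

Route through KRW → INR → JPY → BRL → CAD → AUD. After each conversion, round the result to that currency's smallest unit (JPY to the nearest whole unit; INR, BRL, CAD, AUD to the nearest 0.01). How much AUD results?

AUD 6,248.18

KRW 5,980,000 ÷ 17.3196 = INR 345,273.56
INR 345,273.56 ÷ 0.562883 = JPY 613,402
JPY 613,402 ÷ 25.5080 = BRL 24,047.44
BRL 24,047.44 ÷ 4.36667 = CAD 5,507.04
CAD 5,507.04 × 1.13458 = AUD 6,248.18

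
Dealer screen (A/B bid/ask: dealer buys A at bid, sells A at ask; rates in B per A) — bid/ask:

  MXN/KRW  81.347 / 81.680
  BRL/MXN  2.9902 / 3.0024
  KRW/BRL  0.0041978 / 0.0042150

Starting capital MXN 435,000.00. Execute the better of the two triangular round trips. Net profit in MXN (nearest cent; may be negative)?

Net profit: MXN 9,173.64

Best loop MXN → KRW → BRL → MXN:
MXN 435,000.00 × 81.347 (sell MXN at bid) = KRW 35,385,945
KRW 35,385,945 × 0.0041978 (sell KRW at bid) = BRL 148,543.12
BRL 148,543.12 × 2.9902 (sell BRL at bid) = MXN 444,173.64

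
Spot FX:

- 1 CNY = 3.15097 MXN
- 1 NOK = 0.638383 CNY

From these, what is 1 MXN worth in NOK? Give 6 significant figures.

MXN/NOK = 0.497135

1 MXN ÷ 3.15097 = 0.317363 CNY
0.317363 CNY ÷ 0.638383 = 0.497135 NOK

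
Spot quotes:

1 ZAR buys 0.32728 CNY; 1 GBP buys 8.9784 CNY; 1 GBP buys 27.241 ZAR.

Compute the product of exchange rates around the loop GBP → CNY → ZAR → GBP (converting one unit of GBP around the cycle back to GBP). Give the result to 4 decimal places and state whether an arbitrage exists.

Around GBP → CNY → ZAR → GBP: 1 × 8.9784 ÷ 0.32728 ÷ 27.241 = 1.007063
Product > 1; profitable direction is GBP → CNY → ZAR → GBP.

1.0071 (arbitrage exists)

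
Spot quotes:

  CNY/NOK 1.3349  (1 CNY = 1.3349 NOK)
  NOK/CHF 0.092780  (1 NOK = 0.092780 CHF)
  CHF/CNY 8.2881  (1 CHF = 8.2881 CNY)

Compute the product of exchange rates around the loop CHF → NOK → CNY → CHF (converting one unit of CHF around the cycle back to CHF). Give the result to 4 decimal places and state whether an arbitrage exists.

0.9742 (arbitrage exists)

Around CHF → NOK → CNY → CHF: 1 ÷ 0.092780 ÷ 1.3349 ÷ 8.2881 = 0.974186
Product < 1; profitable direction is CHF → CNY → NOK → CHF.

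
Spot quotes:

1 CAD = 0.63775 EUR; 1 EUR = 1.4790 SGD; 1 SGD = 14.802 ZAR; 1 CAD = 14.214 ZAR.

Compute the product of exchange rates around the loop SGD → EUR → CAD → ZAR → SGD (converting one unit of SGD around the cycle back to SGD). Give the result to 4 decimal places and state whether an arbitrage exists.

1.0181 (arbitrage exists)

Around SGD → EUR → CAD → ZAR → SGD: 1 ÷ 1.4790 ÷ 0.63775 × 14.214 ÷ 14.802 = 1.018069
Product > 1; profitable direction is SGD → EUR → CAD → ZAR → SGD.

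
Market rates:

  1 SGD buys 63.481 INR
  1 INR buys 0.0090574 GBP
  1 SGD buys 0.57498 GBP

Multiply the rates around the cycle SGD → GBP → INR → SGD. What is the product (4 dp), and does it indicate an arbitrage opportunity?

1.0000 (no arbitrage)

Around SGD → GBP → INR → SGD: 1 × 0.57498 ÷ 0.0090574 ÷ 63.481 = 1.000013
Product ≈ 1 (deviation 0.001%, within rounding noise).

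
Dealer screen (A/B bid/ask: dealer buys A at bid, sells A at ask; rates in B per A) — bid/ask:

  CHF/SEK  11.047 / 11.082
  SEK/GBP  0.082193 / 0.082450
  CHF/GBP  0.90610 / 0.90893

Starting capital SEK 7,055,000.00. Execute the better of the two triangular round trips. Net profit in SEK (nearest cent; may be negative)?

Best loop SEK → GBP → CHF → SEK:
SEK 7,055,000.00 × 0.082193 (sell SEK at bid) = GBP 579,871.61
GBP 579,871.61 ÷ 0.90893 (buy CHF at ask) = CHF 637,971.70
CHF 637,971.70 × 11.047 (sell CHF at bid) = SEK 7,047,673.34

Net result: SEK -7,326.66 (no profitable arbitrage after spreads)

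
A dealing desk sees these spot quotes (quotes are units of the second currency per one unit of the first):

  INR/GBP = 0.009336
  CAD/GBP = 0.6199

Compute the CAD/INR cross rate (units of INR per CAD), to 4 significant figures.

1 CAD × 0.6199 = 0.6199 GBP
0.6199 GBP ÷ 0.009336 = 66.3989 INR

CAD/INR = 66.40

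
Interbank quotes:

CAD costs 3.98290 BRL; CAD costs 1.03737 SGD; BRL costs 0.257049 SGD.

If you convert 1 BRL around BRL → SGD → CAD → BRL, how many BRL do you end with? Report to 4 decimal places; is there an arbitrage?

Around BRL → SGD → CAD → BRL: 1 × 0.257049 ÷ 1.03737 × 3.98290 = 0.986919
Product < 1; profitable direction is BRL → CAD → SGD → BRL.

0.9869 (arbitrage exists)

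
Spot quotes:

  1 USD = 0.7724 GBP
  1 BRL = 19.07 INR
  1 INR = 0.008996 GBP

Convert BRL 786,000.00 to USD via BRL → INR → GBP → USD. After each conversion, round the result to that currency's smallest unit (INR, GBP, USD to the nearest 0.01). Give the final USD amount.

BRL 786,000.00 × 19.07 = INR 14,989,020.00
INR 14,989,020.00 × 0.008996 = GBP 134,841.22
GBP 134,841.22 ÷ 0.7724 = USD 174,574.34

USD 174,574.34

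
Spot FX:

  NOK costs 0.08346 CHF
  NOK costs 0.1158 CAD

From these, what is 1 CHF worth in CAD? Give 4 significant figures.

1 CHF ÷ 0.08346 = 11.9818 NOK
11.9818 NOK × 0.1158 = 1.38749 CAD

CHF/CAD = 1.387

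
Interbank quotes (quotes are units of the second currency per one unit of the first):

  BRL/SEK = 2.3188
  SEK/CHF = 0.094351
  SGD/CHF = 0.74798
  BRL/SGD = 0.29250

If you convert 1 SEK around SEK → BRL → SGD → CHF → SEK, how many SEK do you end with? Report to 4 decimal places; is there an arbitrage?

Around SEK → BRL → SGD → CHF → SEK: 1 ÷ 2.3188 × 0.29250 × 0.74798 ÷ 0.094351 = 1.000014
Product ≈ 1 (deviation 0.001%, within rounding noise).

1.0000 (no arbitrage)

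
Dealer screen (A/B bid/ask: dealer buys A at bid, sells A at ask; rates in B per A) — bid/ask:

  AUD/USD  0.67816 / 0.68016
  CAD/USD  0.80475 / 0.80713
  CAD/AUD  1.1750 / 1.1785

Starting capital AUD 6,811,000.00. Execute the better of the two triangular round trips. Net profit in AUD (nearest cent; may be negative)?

Best loop AUD → CAD → USD → AUD:
AUD 6,811,000.00 ÷ 1.1785 (buy CAD at ask) = CAD 5,779,380.57
CAD 5,779,380.57 × 0.80475 (sell CAD at bid) = USD 4,650,956.51
USD 4,650,956.51 ÷ 0.68016 (buy AUD at ask) = AUD 6,838,032.98

Net profit: AUD 27,032.98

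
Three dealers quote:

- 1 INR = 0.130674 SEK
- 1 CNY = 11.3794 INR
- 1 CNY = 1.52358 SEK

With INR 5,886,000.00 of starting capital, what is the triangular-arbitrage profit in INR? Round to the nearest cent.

Profit: INR 144,828.41

Profitable loop is INR → CNY → SEK → INR:
INR 5,886,000.00 ÷ 11.3794 = CNY 517,250.47
CNY 517,250.47 × 1.52358 = SEK 788,072.47
SEK 788,072.47 ÷ 0.130674 = INR 6,030,828.41
Profit = INR 6,030,828.41 − INR 5,886,000.00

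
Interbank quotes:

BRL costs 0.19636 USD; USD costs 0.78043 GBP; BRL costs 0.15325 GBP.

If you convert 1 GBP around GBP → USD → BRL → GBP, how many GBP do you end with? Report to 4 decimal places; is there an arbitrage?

1.0000 (no arbitrage)

Around GBP → USD → BRL → GBP: 1 ÷ 0.78043 ÷ 0.19636 × 0.15325 = 1.000031
Product ≈ 1 (deviation 0.003%, within rounding noise).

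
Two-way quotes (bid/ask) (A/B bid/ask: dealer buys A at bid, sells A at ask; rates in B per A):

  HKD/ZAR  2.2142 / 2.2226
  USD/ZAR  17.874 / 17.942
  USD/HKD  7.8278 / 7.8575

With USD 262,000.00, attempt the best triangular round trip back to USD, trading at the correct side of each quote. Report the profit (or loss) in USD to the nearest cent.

Best loop USD → ZAR → HKD → USD:
USD 262,000.00 × 17.874 (sell USD at bid) = ZAR 4,682,988.00
ZAR 4,682,988.00 ÷ 2.2226 (buy HKD at ask) = HKD 2,106,986.41
HKD 2,106,986.41 ÷ 7.8575 (buy USD at ask) = USD 268,149.72

Net profit: USD 6,149.72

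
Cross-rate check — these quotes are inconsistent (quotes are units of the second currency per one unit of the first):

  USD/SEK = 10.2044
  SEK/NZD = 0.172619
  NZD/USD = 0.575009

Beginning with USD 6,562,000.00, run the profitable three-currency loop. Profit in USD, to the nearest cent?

Profitable loop is USD → SEK → NZD → USD:
USD 6,562,000.00 × 10.2044 = SEK 66,961,272.80
SEK 66,961,272.80 × 0.172619 = NZD 11,558,787.95
NZD 11,558,787.95 × 0.575009 = USD 6,646,407.10
Profit = USD 6,646,407.10 − USD 6,562,000.00

Profit: USD 84,407.10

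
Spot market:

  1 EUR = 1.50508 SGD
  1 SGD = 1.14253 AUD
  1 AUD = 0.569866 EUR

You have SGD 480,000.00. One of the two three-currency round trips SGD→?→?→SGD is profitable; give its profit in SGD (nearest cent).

Profit: SGD 9,825.39

Profitable loop is SGD → EUR → AUD → SGD:
SGD 480,000.00 ÷ 1.50508 = EUR 318,919.92
EUR 318,919.92 ÷ 0.569866 = AUD 559,640.20
AUD 559,640.20 ÷ 1.14253 = SGD 489,825.39
Profit = SGD 489,825.39 − SGD 480,000.00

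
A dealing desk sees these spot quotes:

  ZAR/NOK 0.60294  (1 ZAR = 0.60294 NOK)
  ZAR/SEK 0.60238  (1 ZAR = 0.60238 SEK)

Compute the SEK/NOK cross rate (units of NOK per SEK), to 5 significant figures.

1 SEK ÷ 0.60238 = 1.66008 ZAR
1.66008 ZAR × 0.60294 = 1.00093 NOK

SEK/NOK = 1.0009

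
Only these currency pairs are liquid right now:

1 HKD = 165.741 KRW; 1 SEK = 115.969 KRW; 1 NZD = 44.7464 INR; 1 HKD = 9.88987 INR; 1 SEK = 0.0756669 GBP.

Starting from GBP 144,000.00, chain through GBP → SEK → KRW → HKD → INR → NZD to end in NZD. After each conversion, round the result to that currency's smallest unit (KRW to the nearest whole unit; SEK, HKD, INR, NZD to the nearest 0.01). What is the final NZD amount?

GBP 144,000.00 ÷ 0.0756669 = SEK 1,903,077.83
SEK 1,903,077.83 × 115.969 = KRW 220,698,033
KRW 220,698,033 ÷ 165.741 = HKD 1,331,583.81
HKD 1,331,583.81 × 9.88987 = INR 13,169,190.78
INR 13,169,190.78 ÷ 44.7464 = NZD 294,307.27

NZD 294,307.27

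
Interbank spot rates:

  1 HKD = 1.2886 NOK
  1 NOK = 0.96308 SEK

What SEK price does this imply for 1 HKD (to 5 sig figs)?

1 HKD × 1.2886 = 1.2886 NOK
1.2886 NOK × 0.96308 = 1.24102 SEK

HKD/SEK = 1.2410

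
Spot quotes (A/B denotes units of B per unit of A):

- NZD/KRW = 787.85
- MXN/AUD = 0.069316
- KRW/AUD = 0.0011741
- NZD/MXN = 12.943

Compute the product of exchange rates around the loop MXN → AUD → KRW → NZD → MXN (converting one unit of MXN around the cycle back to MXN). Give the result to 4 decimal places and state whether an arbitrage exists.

0.9699 (arbitrage exists)

Around MXN → AUD → KRW → NZD → MXN: 1 × 0.069316 ÷ 0.0011741 ÷ 787.85 × 12.943 = 0.969884
Product < 1; profitable direction is MXN → NZD → KRW → AUD → MXN.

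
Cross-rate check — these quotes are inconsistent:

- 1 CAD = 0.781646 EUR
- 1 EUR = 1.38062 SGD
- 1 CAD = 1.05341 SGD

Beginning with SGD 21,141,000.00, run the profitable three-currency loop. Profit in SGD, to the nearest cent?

Profitable loop is SGD → CAD → EUR → SGD:
SGD 21,141,000.00 ÷ 1.05341 = CAD 20,069,108.89
CAD 20,069,108.89 × 0.781646 = EUR 15,686,938.69
EUR 15,686,938.69 × 1.38062 = SGD 21,657,701.29
Profit = SGD 21,657,701.29 − SGD 21,141,000.00

Profit: SGD 516,701.29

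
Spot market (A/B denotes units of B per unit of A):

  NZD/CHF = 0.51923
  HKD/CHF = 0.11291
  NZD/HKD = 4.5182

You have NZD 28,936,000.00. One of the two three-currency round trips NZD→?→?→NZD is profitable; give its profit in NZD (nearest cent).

Profitable loop is NZD → CHF → HKD → NZD:
NZD 28,936,000.00 × 0.51923 = CHF 15,024,439.28
CHF 15,024,439.28 ÷ 0.11291 = HKD 133,065,621.11
HKD 133,065,621.11 ÷ 4.5182 = NZD 29,451,024.99
Profit = NZD 29,451,024.99 − NZD 28,936,000.00

Profit: NZD 515,024.99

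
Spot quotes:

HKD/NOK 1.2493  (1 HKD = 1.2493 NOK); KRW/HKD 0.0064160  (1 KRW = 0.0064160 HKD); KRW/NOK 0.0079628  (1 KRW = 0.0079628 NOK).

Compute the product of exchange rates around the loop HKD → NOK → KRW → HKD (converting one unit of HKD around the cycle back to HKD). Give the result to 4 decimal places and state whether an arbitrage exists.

Around HKD → NOK → KRW → HKD: 1 × 1.2493 ÷ 0.0079628 × 0.0064160 = 1.006619
Product > 1; profitable direction is HKD → NOK → KRW → HKD.

1.0066 (arbitrage exists)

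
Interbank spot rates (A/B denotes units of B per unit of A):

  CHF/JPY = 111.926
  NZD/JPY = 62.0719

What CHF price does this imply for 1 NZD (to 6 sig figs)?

NZD/CHF = 0.554580

1 NZD × 62.0719 = 62.0719 JPY
62.0719 JPY ÷ 111.926 = 0.55458 CHF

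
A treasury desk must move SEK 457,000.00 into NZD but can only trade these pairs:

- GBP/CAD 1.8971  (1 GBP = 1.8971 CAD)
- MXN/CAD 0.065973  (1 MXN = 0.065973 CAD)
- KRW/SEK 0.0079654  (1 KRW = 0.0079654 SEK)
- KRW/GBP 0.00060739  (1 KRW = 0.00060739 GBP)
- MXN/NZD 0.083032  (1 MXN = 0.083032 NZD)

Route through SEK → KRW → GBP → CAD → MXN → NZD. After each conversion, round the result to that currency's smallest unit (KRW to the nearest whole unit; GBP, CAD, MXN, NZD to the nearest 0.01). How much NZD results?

SEK 457,000.00 ÷ 0.0079654 = KRW 57,373,139
KRW 57,373,139 × 0.00060739 = GBP 34,847.87
GBP 34,847.87 × 1.8971 = CAD 66,109.89
CAD 66,109.89 ÷ 0.065973 = MXN 1,002,074.94
MXN 1,002,074.94 × 0.083032 = NZD 83,204.29

NZD 83,204.29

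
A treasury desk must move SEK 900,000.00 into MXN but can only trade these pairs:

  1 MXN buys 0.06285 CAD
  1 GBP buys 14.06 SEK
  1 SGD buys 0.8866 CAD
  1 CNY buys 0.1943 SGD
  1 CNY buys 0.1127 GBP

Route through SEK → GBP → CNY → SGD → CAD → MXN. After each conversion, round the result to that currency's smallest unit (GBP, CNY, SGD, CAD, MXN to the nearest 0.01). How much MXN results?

MXN 1,556,784.57

SEK 900,000.00 ÷ 14.06 = GBP 64,011.38
GBP 64,011.38 ÷ 0.1127 = CNY 567,980.30
CNY 567,980.30 × 0.1943 = SGD 110,358.57
SGD 110,358.57 × 0.8866 = CAD 97,843.91
CAD 97,843.91 ÷ 0.06285 = MXN 1,556,784.57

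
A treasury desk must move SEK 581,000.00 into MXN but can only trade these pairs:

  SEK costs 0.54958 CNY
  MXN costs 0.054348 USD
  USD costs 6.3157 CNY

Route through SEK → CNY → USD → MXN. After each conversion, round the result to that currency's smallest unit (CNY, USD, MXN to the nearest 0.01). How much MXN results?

MXN 930,255.02

SEK 581,000.00 × 0.54958 = CNY 319,305.98
CNY 319,305.98 ÷ 6.3157 = USD 50,557.50
USD 50,557.50 ÷ 0.054348 = MXN 930,255.02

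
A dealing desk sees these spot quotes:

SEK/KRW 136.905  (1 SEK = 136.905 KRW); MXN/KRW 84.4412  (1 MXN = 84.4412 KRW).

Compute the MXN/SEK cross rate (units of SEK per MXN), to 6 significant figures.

MXN/SEK = 0.616787

1 MXN × 84.4412 = 84.4412 KRW
84.4412 KRW ÷ 136.905 = 0.616787 SEK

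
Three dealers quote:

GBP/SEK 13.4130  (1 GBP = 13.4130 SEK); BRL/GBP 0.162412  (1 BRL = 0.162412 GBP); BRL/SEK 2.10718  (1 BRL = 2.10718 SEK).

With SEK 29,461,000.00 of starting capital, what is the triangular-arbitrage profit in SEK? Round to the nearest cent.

Profit: SEK 996,193.86

Profitable loop is SEK → BRL → GBP → SEK:
SEK 29,461,000.00 ÷ 2.10718 = BRL 13,981,245.08
BRL 13,981,245.08 × 0.162412 = GBP 2,270,721.98
GBP 2,270,721.98 × 13.4130 = SEK 30,457,193.86
Profit = SEK 30,457,193.86 − SEK 29,461,000.00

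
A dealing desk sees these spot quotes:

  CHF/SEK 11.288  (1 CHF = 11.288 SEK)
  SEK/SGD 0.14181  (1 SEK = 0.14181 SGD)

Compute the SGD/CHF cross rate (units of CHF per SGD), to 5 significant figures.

1 SGD ÷ 0.14181 = 7.05169 SEK
7.05169 SEK ÷ 11.288 = 0.624707 CHF

SGD/CHF = 0.62471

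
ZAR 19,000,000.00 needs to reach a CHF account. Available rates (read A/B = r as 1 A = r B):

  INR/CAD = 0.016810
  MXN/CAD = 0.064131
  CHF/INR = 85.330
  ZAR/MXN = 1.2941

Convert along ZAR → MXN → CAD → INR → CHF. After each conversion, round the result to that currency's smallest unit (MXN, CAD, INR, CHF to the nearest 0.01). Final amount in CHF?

CHF 1,099,309.52

ZAR 19,000,000.00 × 1.2941 = MXN 24,587,900.00
MXN 24,587,900.00 × 0.064131 = CAD 1,576,846.61
CAD 1,576,846.61 ÷ 0.016810 = INR 93,804,081.50
INR 93,804,081.50 ÷ 85.330 = CHF 1,099,309.52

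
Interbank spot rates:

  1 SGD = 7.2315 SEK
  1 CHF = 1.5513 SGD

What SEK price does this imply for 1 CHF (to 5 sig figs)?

1 CHF × 1.5513 = 1.5513 SGD
1.5513 SGD × 7.2315 = 11.2182 SEK

CHF/SEK = 11.218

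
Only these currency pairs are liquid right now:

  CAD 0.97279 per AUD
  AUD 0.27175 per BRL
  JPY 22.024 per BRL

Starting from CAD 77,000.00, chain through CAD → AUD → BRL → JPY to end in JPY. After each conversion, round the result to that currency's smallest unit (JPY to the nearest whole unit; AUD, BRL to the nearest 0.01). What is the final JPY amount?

CAD 77,000.00 ÷ 0.97279 = AUD 79,153.77
AUD 79,153.77 ÷ 0.27175 = BRL 291,274.22
BRL 291,274.22 × 22.024 = JPY 6,415,023

JPY 6,415,023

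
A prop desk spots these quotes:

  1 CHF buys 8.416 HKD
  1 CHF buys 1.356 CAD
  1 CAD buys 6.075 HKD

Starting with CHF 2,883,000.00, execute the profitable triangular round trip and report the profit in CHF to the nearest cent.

Profitable loop is CHF → HKD → CAD → CHF:
CHF 2,883,000.00 × 8.416 = HKD 24,263,328.00
HKD 24,263,328.00 ÷ 6.075 = CAD 3,993,963.46
CAD 3,993,963.46 ÷ 1.356 = CHF 2,945,400.78
Profit = CHF 2,945,400.78 − CHF 2,883,000.00

Profit: CHF 62,400.78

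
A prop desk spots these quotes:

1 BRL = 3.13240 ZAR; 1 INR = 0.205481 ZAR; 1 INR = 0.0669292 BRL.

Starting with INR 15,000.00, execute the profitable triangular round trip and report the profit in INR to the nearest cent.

Profitable loop is INR → BRL → ZAR → INR:
INR 15,000.00 × 0.0669292 = BRL 1,003.94
BRL 1,003.94 × 3.13240 = ZAR 3,144.74
ZAR 3,144.74 ÷ 0.205481 = INR 15,304.26
Profit = INR 15,304.26 − INR 15,000.00

Profit: INR 304.26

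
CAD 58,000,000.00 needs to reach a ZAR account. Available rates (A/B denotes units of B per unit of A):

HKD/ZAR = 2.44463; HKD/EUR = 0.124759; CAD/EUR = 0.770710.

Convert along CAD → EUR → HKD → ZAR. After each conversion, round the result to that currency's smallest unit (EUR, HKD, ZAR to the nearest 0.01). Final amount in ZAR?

ZAR 875,911,522.73

CAD 58,000,000.00 × 0.770710 = EUR 44,701,180.00
EUR 44,701,180.00 ÷ 0.124759 = HKD 358,300,242.87
HKD 358,300,242.87 × 2.44463 = ZAR 875,911,522.73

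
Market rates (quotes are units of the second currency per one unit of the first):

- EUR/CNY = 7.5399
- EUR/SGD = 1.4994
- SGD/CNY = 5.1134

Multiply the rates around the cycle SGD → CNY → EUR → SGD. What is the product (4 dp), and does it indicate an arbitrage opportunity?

1.0169 (arbitrage exists)

Around SGD → CNY → EUR → SGD: 1 × 5.1134 ÷ 7.5399 × 1.4994 = 1.016861
Product > 1; profitable direction is SGD → CNY → EUR → SGD.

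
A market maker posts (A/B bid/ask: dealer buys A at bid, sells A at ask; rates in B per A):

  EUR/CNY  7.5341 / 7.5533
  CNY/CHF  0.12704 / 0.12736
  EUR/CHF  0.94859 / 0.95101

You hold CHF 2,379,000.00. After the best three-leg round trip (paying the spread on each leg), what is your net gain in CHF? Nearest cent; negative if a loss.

Net profit: CHF 15,314.66

Best loop CHF → EUR → CNY → CHF:
CHF 2,379,000.00 ÷ 0.95101 (buy EUR at ask) = EUR 2,501,550.98
EUR 2,501,550.98 × 7.5341 (sell EUR at bid) = CNY 18,846,935.26
CNY 18,846,935.26 × 0.12704 (sell CNY at bid) = CHF 2,394,314.66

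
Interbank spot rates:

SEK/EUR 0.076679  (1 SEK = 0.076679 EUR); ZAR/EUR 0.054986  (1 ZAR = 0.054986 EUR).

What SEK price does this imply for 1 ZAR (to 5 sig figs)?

ZAR/SEK = 0.71709

1 ZAR × 0.054986 = 0.054986 EUR
0.054986 EUR ÷ 0.076679 = 0.717093 SEK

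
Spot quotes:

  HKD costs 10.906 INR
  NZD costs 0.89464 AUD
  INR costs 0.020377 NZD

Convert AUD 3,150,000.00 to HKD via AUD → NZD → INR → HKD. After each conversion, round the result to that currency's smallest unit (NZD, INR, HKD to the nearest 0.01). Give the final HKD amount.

AUD 3,150,000.00 ÷ 0.89464 = NZD 3,520,969.33
NZD 3,520,969.33 ÷ 0.020377 = INR 172,791,349.56
INR 172,791,349.56 ÷ 10.906 = HKD 15,843,696.09

HKD 15,843,696.09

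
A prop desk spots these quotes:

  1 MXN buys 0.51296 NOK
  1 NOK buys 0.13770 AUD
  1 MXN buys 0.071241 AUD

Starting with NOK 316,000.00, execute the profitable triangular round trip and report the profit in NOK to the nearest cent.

Profitable loop is NOK → MXN → AUD → NOK:
NOK 316,000.00 ÷ 0.51296 = MXN 616,032.44
MXN 616,032.44 × 0.071241 = AUD 43,886.77
AUD 43,886.77 ÷ 0.13770 = NOK 318,712.90
Profit = NOK 318,712.90 − NOK 316,000.00

Profit: NOK 2,712.90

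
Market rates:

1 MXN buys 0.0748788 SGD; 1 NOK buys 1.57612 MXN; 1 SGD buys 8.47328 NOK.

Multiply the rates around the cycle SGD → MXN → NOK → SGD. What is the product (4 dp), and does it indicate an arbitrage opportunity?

1.0000 (no arbitrage)

Around SGD → MXN → NOK → SGD: 1 ÷ 0.0748788 ÷ 1.57612 ÷ 8.47328 = 1.000001
Product ≈ 1 (deviation 0.000%, within rounding noise).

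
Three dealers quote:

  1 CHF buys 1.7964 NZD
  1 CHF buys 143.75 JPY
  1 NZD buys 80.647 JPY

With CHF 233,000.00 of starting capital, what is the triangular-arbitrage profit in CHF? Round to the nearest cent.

Profitable loop is CHF → NZD → JPY → CHF:
CHF 233,000.00 × 1.7964 = NZD 418,561.20
NZD 418,561.20 × 80.647 = JPY 33,755,705
JPY 33,755,705 ÷ 143.75 = CHF 234,822.30
Profit = CHF 234,822.30 − CHF 233,000.00

Profit: CHF 1,822.30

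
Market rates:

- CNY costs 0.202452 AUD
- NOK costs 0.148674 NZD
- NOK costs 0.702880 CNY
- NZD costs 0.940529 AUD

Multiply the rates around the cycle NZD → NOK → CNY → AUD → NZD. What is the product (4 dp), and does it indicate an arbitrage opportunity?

Around NZD → NOK → CNY → AUD → NZD: 1 ÷ 0.148674 × 0.702880 × 0.202452 ÷ 0.940529 = 1.017644
Product > 1; profitable direction is NZD → NOK → CNY → AUD → NZD.

1.0176 (arbitrage exists)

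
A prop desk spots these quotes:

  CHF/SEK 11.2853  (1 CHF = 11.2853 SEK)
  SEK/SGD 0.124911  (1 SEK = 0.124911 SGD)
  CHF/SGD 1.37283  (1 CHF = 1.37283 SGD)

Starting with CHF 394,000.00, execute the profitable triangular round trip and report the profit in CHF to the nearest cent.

Profit: CHF 10,569.61

Profitable loop is CHF → SEK → SGD → CHF:
CHF 394,000.00 × 11.2853 = SEK 4,446,408.20
SEK 4,446,408.20 × 0.124911 = SGD 555,405.29
SGD 555,405.29 ÷ 1.37283 = CHF 404,569.61
Profit = CHF 404,569.61 − CHF 394,000.00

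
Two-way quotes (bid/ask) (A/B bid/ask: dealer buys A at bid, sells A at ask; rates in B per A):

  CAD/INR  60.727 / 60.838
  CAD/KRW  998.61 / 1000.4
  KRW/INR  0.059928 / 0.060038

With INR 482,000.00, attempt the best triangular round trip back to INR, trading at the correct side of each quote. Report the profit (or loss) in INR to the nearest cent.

Net profit: INR 5,336.53

Best loop INR → KRW → CAD → INR:
INR 482,000.00 ÷ 0.060038 (buy KRW at ask) = KRW 8,028,249
KRW 8,028,249 ÷ 1000.4 (buy CAD at ask) = CAD 8,025.04
CAD 8,025.04 × 60.727 (sell CAD at bid) = INR 487,336.53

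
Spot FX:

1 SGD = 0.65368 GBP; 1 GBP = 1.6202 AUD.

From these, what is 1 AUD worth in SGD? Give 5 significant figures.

1 AUD ÷ 1.6202 = 0.617208 GBP
0.617208 GBP ÷ 0.65368 = 0.944205 SGD

AUD/SGD = 0.94420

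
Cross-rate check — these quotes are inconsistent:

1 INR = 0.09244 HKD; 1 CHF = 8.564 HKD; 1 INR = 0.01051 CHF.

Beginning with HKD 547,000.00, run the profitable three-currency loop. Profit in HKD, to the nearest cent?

Profit: HKD 14,782.09

Profitable loop is HKD → CHF → INR → HKD:
HKD 547,000.00 ÷ 8.564 = CHF 63,872.02
CHF 63,872.02 ÷ 0.01051 = INR 6,077,261.89
INR 6,077,261.89 × 0.09244 = HKD 561,782.09
Profit = HKD 561,782.09 − HKD 547,000.00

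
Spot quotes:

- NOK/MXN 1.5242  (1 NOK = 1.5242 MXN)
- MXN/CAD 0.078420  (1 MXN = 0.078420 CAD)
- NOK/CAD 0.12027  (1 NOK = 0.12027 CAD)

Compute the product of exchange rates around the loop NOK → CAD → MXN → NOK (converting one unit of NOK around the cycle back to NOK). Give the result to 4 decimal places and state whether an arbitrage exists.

1.0062 (arbitrage exists)

Around NOK → CAD → MXN → NOK: 1 × 0.12027 ÷ 0.078420 ÷ 1.5242 = 1.006210
Product > 1; profitable direction is NOK → CAD → MXN → NOK.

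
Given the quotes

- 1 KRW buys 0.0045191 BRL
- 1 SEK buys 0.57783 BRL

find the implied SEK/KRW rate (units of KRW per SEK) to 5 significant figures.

1 SEK × 0.57783 = 0.57783 BRL
0.57783 BRL ÷ 0.0045191 = 127.864 KRW

SEK/KRW = 127.86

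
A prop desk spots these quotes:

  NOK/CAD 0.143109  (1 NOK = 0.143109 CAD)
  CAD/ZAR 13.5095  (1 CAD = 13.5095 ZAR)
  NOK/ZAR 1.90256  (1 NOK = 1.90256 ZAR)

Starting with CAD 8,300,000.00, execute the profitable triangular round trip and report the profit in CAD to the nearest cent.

Profitable loop is CAD → ZAR → NOK → CAD:
CAD 8,300,000.00 × 13.5095 = ZAR 112,128,850.00
ZAR 112,128,850.00 ÷ 1.90256 = NOK 58,935,776.01
NOK 58,935,776.01 × 0.143109 = CAD 8,434,239.97
Profit = CAD 8,434,239.97 − CAD 8,300,000.00

Profit: CAD 134,239.97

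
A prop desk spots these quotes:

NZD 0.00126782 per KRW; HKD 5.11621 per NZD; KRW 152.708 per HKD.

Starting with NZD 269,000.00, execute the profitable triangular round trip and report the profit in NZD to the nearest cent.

Profitable loop is NZD → KRW → HKD → NZD:
NZD 269,000.00 ÷ 0.00126782 = KRW 212,175,230
KRW 212,175,230 ÷ 152.708 = HKD 1,389,417.91
HKD 1,389,417.91 ÷ 5.11621 = NZD 271,571.71
Profit = NZD 271,571.71 − NZD 269,000.00

Profit: NZD 2,571.71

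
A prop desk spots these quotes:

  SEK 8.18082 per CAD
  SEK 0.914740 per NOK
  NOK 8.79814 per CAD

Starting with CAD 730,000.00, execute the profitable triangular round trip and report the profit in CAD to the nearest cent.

Profit: CAD 12,046.56

Profitable loop is CAD → SEK → NOK → CAD:
CAD 730,000.00 × 8.18082 = SEK 5,971,998.60
SEK 5,971,998.60 ÷ 0.914740 = NOK 6,528,629.56
NOK 6,528,629.56 ÷ 8.79814 = CAD 742,046.56
Profit = CAD 742,046.56 − CAD 730,000.00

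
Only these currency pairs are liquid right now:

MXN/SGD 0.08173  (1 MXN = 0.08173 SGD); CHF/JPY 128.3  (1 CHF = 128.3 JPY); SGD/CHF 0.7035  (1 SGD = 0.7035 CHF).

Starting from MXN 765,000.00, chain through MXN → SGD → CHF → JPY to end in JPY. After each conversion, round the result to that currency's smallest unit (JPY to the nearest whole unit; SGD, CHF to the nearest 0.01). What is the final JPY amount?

JPY 5,643,308

MXN 765,000.00 × 0.08173 = SGD 62,523.45
SGD 62,523.45 × 0.7035 = CHF 43,985.25
CHF 43,985.25 × 128.3 = JPY 5,643,308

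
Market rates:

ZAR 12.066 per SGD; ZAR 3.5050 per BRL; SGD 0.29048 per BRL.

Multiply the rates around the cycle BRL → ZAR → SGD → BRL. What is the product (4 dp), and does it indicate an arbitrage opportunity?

Around BRL → ZAR → SGD → BRL: 1 × 3.5050 ÷ 12.066 ÷ 0.29048 = 1.000019
Product ≈ 1 (deviation 0.002%, within rounding noise).

1.0000 (no arbitrage)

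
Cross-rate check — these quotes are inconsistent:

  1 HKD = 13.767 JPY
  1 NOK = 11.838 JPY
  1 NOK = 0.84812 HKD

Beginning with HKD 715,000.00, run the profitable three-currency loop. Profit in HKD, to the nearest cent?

Profit: HKD 9,916.13

Profitable loop is HKD → NOK → JPY → HKD:
HKD 715,000.00 ÷ 0.84812 = NOK 843,041.08
NOK 843,041.08 × 11.838 = JPY 9,979,920
JPY 9,979,920 ÷ 13.767 = HKD 724,916.13
Profit = HKD 724,916.13 − HKD 715,000.00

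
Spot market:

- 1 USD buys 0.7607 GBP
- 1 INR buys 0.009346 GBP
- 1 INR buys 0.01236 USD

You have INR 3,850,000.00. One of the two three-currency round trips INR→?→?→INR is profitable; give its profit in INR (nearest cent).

Profit: INR 23,172.50

Profitable loop is INR → USD → GBP → INR:
INR 3,850,000.00 × 0.01236 = USD 47,586.00
USD 47,586.00 × 0.7607 = GBP 36,198.67
GBP 36,198.67 ÷ 0.009346 = INR 3,873,172.50
Profit = INR 3,873,172.50 − INR 3,850,000.00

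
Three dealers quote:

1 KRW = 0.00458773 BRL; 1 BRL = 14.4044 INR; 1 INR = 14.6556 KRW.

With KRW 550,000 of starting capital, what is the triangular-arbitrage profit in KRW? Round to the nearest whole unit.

Profit: KRW 17,892

Profitable loop is KRW → INR → BRL → KRW:
KRW 550,000 ÷ 14.6556 = INR 37,528.32
INR 37,528.32 ÷ 14.4044 = BRL 2,605.34
BRL 2,605.34 ÷ 0.00458773 = KRW 567,892
Profit = KRW 567,892 − KRW 550,000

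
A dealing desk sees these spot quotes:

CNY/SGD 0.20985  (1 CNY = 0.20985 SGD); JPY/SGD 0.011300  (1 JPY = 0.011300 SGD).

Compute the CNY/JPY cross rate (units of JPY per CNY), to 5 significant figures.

CNY/JPY = 18.571

1 CNY × 0.20985 = 0.20985 SGD
0.20985 SGD ÷ 0.011300 = 18.5708 JPY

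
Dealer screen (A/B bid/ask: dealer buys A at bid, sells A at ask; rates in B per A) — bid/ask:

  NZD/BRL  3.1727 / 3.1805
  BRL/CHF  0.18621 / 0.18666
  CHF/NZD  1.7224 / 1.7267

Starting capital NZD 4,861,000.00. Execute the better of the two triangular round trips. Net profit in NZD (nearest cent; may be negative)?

Net profit: NZD 85,427.48

Best loop NZD → BRL → CHF → NZD:
NZD 4,861,000.00 × 3.1727 (sell NZD at bid) = BRL 15,422,494.70
BRL 15,422,494.70 × 0.18621 (sell BRL at bid) = CHF 2,871,822.74
CHF 2,871,822.74 × 1.7224 (sell CHF at bid) = NZD 4,946,427.48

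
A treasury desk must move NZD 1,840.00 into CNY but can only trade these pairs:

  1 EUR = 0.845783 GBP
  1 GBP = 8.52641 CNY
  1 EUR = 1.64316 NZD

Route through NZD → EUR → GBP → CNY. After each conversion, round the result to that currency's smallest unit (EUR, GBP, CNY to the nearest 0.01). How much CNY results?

CNY 8,075.36

NZD 1,840.00 ÷ 1.64316 = EUR 1,119.79
EUR 1,119.79 × 0.845783 = GBP 947.10
GBP 947.10 × 8.52641 = CNY 8,075.36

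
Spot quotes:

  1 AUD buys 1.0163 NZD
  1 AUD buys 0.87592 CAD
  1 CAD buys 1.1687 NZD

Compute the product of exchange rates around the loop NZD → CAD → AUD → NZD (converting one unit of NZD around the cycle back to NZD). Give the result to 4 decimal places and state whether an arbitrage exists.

0.9928 (arbitrage exists)

Around NZD → CAD → AUD → NZD: 1 ÷ 1.1687 ÷ 0.87592 × 1.0163 = 0.992783
Product < 1; profitable direction is NZD → AUD → CAD → NZD.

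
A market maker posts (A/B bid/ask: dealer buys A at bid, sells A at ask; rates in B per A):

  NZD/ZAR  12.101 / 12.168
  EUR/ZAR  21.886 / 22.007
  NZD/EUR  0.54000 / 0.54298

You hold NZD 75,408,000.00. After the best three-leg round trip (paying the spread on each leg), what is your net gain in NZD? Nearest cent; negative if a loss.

Net profit: NZD 956,938.57

Best loop NZD → ZAR → EUR → NZD:
NZD 75,408,000.00 × 12.101 (sell NZD at bid) = ZAR 912,512,208.00
ZAR 912,512,208.00 ÷ 22.007 (buy EUR at ask) = EUR 41,464,634.34
EUR 41,464,634.34 ÷ 0.54298 (buy NZD at ask) = NZD 76,364,938.57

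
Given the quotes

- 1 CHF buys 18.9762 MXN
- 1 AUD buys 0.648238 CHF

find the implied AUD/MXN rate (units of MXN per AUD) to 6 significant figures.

AUD/MXN = 12.3011

1 AUD × 0.648238 = 0.648238 CHF
0.648238 CHF × 18.9762 = 12.3011 MXN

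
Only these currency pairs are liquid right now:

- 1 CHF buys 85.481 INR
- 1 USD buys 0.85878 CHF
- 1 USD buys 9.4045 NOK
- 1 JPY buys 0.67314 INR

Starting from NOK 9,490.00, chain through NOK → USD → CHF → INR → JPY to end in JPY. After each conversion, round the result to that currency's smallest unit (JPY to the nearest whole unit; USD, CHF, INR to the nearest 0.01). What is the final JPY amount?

JPY 110,047

NOK 9,490.00 ÷ 9.4045 = USD 1,009.09
USD 1,009.09 × 0.85878 = CHF 866.59
CHF 866.59 × 85.481 = INR 74,076.98
INR 74,076.98 ÷ 0.67314 = JPY 110,047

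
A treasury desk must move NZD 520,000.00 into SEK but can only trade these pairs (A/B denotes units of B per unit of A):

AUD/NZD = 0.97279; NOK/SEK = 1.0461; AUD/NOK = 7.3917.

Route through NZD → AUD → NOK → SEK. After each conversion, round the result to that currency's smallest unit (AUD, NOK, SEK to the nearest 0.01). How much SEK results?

SEK 4,133,346.19

NZD 520,000.00 ÷ 0.97279 = AUD 534,544.97
AUD 534,544.97 × 7.3917 = NOK 3,951,196.05
NOK 3,951,196.05 × 1.0461 = SEK 4,133,346.19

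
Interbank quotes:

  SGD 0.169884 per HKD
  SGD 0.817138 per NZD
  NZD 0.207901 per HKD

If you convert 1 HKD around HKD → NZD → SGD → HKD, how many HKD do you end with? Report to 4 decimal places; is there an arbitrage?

Around HKD → NZD → SGD → HKD: 1 × 0.207901 × 0.817138 ÷ 0.169884 = 0.999999
Product ≈ 1 (deviation 0.000%, within rounding noise).

1.0000 (no arbitrage)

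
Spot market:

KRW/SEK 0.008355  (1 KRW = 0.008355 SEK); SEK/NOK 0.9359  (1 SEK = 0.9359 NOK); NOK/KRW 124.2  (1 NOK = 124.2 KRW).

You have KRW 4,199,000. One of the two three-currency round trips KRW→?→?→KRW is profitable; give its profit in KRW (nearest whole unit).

Profit: KRW 124,629

Profitable loop is KRW → NOK → SEK → KRW:
KRW 4,199,000 ÷ 124.2 = NOK 33,808.37
NOK 33,808.37 ÷ 0.9359 = SEK 36,123.92
SEK 36,123.92 ÷ 0.008355 = KRW 4,323,629
Profit = KRW 4,323,629 − KRW 4,199,000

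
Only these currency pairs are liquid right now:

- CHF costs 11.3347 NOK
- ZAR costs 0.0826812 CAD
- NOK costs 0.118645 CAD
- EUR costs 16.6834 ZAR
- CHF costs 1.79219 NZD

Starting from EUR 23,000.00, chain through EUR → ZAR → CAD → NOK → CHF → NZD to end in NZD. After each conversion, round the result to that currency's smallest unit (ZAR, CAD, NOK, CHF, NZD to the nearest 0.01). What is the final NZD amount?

NZD 42,280.84

EUR 23,000.00 × 16.6834 = ZAR 383,718.20
ZAR 383,718.20 × 0.0826812 = CAD 31,726.28
CAD 31,726.28 ÷ 0.118645 = NOK 267,405.12
NOK 267,405.12 ÷ 11.3347 = CHF 23,591.72
CHF 23,591.72 × 1.79219 = NZD 42,280.84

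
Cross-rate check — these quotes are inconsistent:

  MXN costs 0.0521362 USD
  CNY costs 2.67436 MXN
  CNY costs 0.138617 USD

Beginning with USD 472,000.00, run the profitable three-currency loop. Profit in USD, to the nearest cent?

Profit: USD 2,771.61

Profitable loop is USD → CNY → MXN → USD:
USD 472,000.00 ÷ 0.138617 = CNY 3,405,065.76
CNY 3,405,065.76 × 2.67436 = MXN 9,106,371.66
MXN 9,106,371.66 × 0.0521362 = USD 474,771.61
Profit = USD 474,771.61 − USD 472,000.00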